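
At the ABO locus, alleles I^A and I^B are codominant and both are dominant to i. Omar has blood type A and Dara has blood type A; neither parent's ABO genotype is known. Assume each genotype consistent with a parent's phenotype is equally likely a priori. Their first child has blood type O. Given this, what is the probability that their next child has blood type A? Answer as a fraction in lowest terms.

Possible genotypes: Omar ∈ {I^A I^A, I^A i}; Dara ∈ {I^A I^A, I^A i}.
Weight each parental genotype pair by prior × P(type-O child):
  I^A i × I^A i: posterior weight 1; P(next child type A) = 3/4.
Weighted sum = 3/4.

3/4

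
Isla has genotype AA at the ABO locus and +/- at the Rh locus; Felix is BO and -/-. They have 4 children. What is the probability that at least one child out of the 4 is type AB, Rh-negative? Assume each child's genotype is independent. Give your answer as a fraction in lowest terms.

175/256

ABO cross AA × BO → 1/2 A, 1/2 AB.
Rh cross +/- × -/- → 1/2 Rh+, 1/2 Rh-; so P(type AB, Rh-negative) = 1/2 × 1/2 = 1/4 per child.
P(none) = (3/4)^4 = 81/256; P(at least one) = 1 − 81/256 = 175/256.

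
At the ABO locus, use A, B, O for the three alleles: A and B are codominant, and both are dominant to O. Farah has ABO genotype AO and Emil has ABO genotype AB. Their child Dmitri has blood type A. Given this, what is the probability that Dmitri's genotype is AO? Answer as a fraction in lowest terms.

Cross AO × AB → 1/4 AA, 1/4 AB, 1/4 AO, 1/4 BO.
Type-A genotypes among offspring: AA (1/4), AO (1/4); total 1/2.
P(AO | type A) = (1/4) / (1/2) = 1/2.

1/2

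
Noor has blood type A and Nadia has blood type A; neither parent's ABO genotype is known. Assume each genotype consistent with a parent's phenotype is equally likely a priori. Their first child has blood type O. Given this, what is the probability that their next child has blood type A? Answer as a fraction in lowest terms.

Possible genotypes: Noor ∈ {I^A I^A, I^A i}; Nadia ∈ {I^A I^A, I^A i}.
Weight each parental genotype pair by prior × P(type-O child):
  I^A i × I^A i: posterior weight 1; P(next child type A) = 3/4.
Weighted sum = 3/4.

3/4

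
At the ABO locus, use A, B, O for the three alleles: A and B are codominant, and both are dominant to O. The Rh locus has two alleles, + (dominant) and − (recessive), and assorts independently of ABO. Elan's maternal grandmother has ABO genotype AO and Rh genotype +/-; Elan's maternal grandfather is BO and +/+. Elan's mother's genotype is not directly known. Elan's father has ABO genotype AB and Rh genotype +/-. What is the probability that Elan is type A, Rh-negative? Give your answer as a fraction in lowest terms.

3/64

Elan's mother's ABO genotype from AO × BO: 1/4 AB, 1/4 AO, 1/4 BO, 1/4 OO.
Crossing each possibility with the father AB and summing P(type A): 1/4·1/4 + 1/4·1/2 + 1/4·1/4 + 1/4·1/2 = 3/8.
Similarly for Rh via the mother's Rh distribution: P(Rh-) = 1/8.
Independent loci: 3/8 × 1/8 = 3/64.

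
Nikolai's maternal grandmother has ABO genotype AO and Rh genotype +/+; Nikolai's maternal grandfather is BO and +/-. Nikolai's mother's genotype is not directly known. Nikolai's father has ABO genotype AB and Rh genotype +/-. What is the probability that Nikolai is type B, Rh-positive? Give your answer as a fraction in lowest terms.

21/64

Nikolai's mother's ABO genotype from AO × BO: 1/4 AB, 1/4 AO, 1/4 BO, 1/4 OO.
Crossing each possibility with the father AB and summing P(type B): 1/4·1/4 + 1/4·1/4 + 1/4·1/2 + 1/4·1/2 = 3/8.
Similarly for Rh via the mother's Rh distribution: P(Rh+) = 7/8.
Independent loci: 3/8 × 7/8 = 21/64.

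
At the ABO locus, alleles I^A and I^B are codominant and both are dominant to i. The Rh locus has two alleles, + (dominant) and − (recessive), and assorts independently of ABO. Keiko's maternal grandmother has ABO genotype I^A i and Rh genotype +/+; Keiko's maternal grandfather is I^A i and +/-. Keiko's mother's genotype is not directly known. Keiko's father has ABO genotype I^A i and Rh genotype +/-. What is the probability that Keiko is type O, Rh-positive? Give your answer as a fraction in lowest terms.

7/32

Keiko's mother's ABO genotype from I^A i × I^A i: 1/4 I^A I^A, 1/2 I^A i, 1/4 i i.
Crossing each possibility with the father I^A i and summing P(type O): 1/4·0 + 1/2·1/4 + 1/4·1/2 = 1/4.
Similarly for Rh via the mother's Rh distribution: P(Rh+) = 7/8.
Independent loci: 1/4 × 7/8 = 7/32.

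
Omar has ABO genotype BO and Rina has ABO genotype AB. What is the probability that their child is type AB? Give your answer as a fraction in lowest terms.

1/4

ABO cross BO × AB → offspring phenotypes: 1/4 A, 1/2 B, 1/4 AB.
So P(type AB) = 1/4.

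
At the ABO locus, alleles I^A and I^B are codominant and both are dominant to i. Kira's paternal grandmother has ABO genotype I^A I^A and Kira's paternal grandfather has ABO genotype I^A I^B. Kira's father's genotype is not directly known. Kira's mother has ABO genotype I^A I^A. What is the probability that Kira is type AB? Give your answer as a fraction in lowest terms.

Kira's father's ABO genotype from I^A I^A × I^A I^B: 1/2 I^A I^A, 1/2 I^A I^B.
Crossing each possibility with the mother I^A I^A and summing P(type AB): 1/2·0 + 1/2·1/2 = 1/4.

1/4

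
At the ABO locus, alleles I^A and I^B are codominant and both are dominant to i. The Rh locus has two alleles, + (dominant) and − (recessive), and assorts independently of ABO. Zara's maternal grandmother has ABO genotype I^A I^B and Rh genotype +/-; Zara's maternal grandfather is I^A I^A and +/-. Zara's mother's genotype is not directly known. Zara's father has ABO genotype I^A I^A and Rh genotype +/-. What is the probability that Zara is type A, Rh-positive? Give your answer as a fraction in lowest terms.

9/16

Zara's mother's ABO genotype from I^A I^B × I^A I^A: 1/2 I^A I^A, 1/2 I^A I^B.
Crossing each possibility with the father I^A I^A and summing P(type A): 1/2·1 + 1/2·1/2 = 3/4.
Similarly for Rh via the mother's Rh distribution: P(Rh+) = 3/4.
Independent loci: 3/4 × 3/4 = 9/16.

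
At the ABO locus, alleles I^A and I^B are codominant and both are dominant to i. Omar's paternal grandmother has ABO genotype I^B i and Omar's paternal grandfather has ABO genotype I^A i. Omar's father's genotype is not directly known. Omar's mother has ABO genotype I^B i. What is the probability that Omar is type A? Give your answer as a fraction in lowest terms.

Omar's father's ABO genotype from I^B i × I^A i: 1/4 I^A I^B, 1/4 I^A i, 1/4 I^B i, 1/4 i i.
Crossing each possibility with the mother I^B i and summing P(type A): 1/4·1/4 + 1/4·1/4 + 1/4·0 + 1/4·0 = 1/8.

1/8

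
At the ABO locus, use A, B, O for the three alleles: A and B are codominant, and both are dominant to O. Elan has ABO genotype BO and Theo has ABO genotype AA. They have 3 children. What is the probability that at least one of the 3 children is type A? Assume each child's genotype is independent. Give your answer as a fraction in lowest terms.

ABO cross BO × AA → 1/2 A, 1/2 AB.
So P(type A) = 1/2 per child.
P(none) = (1/2)^3 = 1/8; P(at least one) = 1 − 1/8 = 7/8.

7/8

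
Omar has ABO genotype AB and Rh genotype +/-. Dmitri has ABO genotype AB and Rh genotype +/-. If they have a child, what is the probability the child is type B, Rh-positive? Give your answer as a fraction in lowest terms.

3/16

ABO cross AB × AB → offspring phenotypes: 1/4 A, 1/4 B, 1/2 AB.
Rh cross +/- × +/- → 3/4 Rh+, 1/4 Rh-.
Independent loci: P(type B, Rh-positive) = 1/4 × 3/4 = 3/16.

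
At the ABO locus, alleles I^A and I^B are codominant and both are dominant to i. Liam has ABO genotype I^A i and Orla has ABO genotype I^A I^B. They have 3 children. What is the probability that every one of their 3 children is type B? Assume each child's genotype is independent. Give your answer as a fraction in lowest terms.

ABO cross I^A i × I^A I^B → 1/2 A, 1/4 B, 1/4 AB.
So P(type B) = 1/4 per child.
All 3 independent: (1/4)^3 = 1/64.

1/64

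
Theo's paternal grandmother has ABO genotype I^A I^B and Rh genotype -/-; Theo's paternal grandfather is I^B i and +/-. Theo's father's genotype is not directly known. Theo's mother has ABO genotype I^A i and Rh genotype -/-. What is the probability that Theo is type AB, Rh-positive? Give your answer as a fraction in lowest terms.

Theo's father's ABO genotype from I^A I^B × I^B i: 1/4 I^A I^B, 1/4 I^A i, 1/4 I^B I^B, 1/4 I^B i.
Crossing each possibility with the mother I^A i and summing P(type AB): 1/4·1/4 + 1/4·0 + 1/4·1/2 + 1/4·1/4 = 1/4.
Similarly for Rh via the father's Rh distribution: P(Rh+) = 1/4.
Independent loci: 1/4 × 1/4 = 1/16.

1/16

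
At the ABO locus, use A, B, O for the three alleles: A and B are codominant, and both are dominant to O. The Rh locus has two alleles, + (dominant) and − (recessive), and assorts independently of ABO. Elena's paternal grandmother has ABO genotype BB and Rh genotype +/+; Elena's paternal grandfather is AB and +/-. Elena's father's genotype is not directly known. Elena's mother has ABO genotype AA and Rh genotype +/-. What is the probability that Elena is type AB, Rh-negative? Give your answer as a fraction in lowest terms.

Elena's father's ABO genotype from BB × AB: 1/2 AB, 1/2 BB.
Crossing each possibility with the mother AA and summing P(type AB): 1/2·1/2 + 1/2·1 = 3/4.
Similarly for Rh via the father's Rh distribution: P(Rh-) = 1/8.
Independent loci: 3/4 × 1/8 = 3/32.

3/32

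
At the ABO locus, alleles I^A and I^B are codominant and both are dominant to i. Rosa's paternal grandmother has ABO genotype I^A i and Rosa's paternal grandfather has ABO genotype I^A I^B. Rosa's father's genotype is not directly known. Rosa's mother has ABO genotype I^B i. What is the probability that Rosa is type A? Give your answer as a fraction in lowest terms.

1/4

Rosa's father's ABO genotype from I^A i × I^A I^B: 1/4 I^A I^A, 1/4 I^A I^B, 1/4 I^A i, 1/4 I^B i.
Crossing each possibility with the mother I^B i and summing P(type A): 1/4·1/2 + 1/4·1/4 + 1/4·1/4 + 1/4·0 = 1/4.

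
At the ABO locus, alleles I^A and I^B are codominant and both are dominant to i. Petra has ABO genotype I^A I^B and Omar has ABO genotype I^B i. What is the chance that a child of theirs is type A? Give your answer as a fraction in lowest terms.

ABO cross I^A I^B × I^B i → offspring phenotypes: 1/4 A, 1/2 B, 1/4 AB.
So P(type A) = 1/4.

1/4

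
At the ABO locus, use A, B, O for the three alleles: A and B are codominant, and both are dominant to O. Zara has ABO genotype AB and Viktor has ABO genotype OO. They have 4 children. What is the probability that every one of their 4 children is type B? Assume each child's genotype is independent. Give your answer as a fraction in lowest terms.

1/16

ABO cross AB × OO → 1/2 A, 1/2 B.
So P(type B) = 1/2 per child.
All 4 independent: (1/2)^4 = 1/16.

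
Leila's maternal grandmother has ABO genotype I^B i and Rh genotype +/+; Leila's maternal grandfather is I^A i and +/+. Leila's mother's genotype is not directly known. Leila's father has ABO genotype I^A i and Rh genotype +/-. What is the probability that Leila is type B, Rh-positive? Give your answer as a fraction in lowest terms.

Leila's mother's ABO genotype from I^B i × I^A i: 1/4 I^A I^B, 1/4 I^A i, 1/4 I^B i, 1/4 i i.
Crossing each possibility with the father I^A i and summing P(type B): 1/4·1/4 + 1/4·0 + 1/4·1/4 + 1/4·0 = 1/8.
Similarly for Rh via the mother's Rh distribution: P(Rh+) = 1.
Independent loci: 1/8 × 1 = 1/8.

1/8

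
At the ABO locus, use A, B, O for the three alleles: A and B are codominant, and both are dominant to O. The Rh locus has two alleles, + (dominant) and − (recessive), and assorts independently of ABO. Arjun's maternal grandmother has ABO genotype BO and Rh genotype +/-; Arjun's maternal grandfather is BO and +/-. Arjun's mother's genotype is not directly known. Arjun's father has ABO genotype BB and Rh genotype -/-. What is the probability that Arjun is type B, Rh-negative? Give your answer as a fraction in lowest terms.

1/2

Arjun's mother's ABO genotype from BO × BO: 1/4 BB, 1/2 BO, 1/4 OO.
Crossing each possibility with the father BB and summing P(type B): 1/4·1 + 1/2·1 + 1/4·1 = 1.
Similarly for Rh via the mother's Rh distribution: P(Rh-) = 1/2.
Independent loci: 1 × 1/2 = 1/2.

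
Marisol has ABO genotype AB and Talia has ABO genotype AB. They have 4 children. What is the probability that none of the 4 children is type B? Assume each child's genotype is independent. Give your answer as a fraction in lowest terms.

81/256

ABO cross AB × AB → 1/4 A, 1/4 B, 1/2 AB.
So P(type B) = 1/4 per child.
P(not type B) = 3/4 for one child; (3/4)^4 = 81/256.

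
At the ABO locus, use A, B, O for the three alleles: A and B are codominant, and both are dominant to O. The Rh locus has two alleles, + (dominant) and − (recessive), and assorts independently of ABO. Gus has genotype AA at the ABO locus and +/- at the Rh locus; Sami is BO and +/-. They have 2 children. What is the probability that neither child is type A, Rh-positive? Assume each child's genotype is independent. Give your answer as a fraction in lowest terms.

25/64

ABO cross AA × BO → 1/2 A, 1/2 AB.
Rh cross +/- × +/- → 3/4 Rh+, 1/4 Rh-; so P(type A, Rh-positive) = 1/2 × 3/4 = 3/8 per child.
P(not type A, Rh-positive) = 5/8 for one child; (5/8)^2 = 25/64.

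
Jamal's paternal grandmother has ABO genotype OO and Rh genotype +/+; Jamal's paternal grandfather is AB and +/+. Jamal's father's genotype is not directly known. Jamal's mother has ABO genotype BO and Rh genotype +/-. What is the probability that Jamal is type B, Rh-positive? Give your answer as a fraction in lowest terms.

Jamal's father's ABO genotype from OO × AB: 1/2 AO, 1/2 BO.
Crossing each possibility with the mother BO and summing P(type B): 1/2·1/4 + 1/2·3/4 = 1/2.
Similarly for Rh via the father's Rh distribution: P(Rh+) = 1.
Independent loci: 1/2 × 1 = 1/2.

1/2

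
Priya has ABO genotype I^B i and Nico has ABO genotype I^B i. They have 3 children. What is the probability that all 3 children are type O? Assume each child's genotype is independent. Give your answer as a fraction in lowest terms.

1/64

ABO cross I^B i × I^B i → 1/4 O, 3/4 B.
So P(type O) = 1/4 per child.
All 3 independent: (1/4)^3 = 1/64.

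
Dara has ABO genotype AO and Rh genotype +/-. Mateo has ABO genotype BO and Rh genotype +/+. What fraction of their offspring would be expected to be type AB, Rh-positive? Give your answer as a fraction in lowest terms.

ABO cross AO × BO → offspring phenotypes: 1/4 O, 1/4 A, 1/4 B, 1/4 AB.
Rh cross +/- × +/+ → 1 Rh+.
Independent loci: P(type AB, Rh-positive) = 1/4 × 1 = 1/4.

1/4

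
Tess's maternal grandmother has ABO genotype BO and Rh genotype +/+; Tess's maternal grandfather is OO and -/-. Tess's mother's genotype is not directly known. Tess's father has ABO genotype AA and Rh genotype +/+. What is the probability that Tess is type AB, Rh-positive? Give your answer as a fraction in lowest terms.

1/4

Tess's mother's ABO genotype from BO × OO: 1/2 BO, 1/2 OO.
Crossing each possibility with the father AA and summing P(type AB): 1/2·1/2 + 1/2·0 = 1/4.
Similarly for Rh via the mother's Rh distribution: P(Rh+) = 1.
Independent loci: 1/4 × 1 = 1/4.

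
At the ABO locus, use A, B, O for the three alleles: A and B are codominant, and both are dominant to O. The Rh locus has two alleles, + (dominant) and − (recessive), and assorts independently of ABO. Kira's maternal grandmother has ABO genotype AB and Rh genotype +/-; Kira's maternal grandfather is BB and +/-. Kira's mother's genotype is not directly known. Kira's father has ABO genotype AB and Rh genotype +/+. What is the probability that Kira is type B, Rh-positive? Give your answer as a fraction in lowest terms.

Kira's mother's ABO genotype from AB × BB: 1/2 AB, 1/2 BB.
Crossing each possibility with the father AB and summing P(type B): 1/2·1/4 + 1/2·1/2 = 3/8.
Similarly for Rh via the mother's Rh distribution: P(Rh+) = 1.
Independent loci: 3/8 × 1 = 3/8.

3/8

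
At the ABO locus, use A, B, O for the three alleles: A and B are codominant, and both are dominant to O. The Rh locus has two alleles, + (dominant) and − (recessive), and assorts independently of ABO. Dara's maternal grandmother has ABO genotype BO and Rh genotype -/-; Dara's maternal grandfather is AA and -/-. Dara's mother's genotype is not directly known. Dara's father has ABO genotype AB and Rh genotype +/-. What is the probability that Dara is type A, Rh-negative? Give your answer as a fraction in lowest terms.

3/16

Dara's mother's ABO genotype from BO × AA: 1/2 AB, 1/2 AO.
Crossing each possibility with the father AB and summing P(type A): 1/2·1/4 + 1/2·1/2 = 3/8.
Similarly for Rh via the mother's Rh distribution: P(Rh-) = 1/2.
Independent loci: 3/8 × 1/2 = 3/16.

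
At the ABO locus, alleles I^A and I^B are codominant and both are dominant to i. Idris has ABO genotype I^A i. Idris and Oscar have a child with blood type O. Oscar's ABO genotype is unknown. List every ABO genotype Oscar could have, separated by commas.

For each candidate genotype of Oscar, check whether crossing it with I^A i can produce every observed child phenotype.
  I^A I^A → possible child types {A} ✗
  I^A I^B → possible child types {A, B, AB} ✗
  I^A i → possible child types {O, A} ✓
  I^B I^B → possible child types {B, AB} ✗
  I^B i → possible child types {O, A, B, AB} ✓
  i i → possible child types {O, A} ✓

I^A i, I^B i, i i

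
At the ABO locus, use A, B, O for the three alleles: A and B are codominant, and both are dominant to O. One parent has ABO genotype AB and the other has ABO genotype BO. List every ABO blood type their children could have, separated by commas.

A, B, AB

Gametes from AB × BO give offspring ABO genotypes AB, AO, BB, BO, i.e. phenotypes A, B, AB.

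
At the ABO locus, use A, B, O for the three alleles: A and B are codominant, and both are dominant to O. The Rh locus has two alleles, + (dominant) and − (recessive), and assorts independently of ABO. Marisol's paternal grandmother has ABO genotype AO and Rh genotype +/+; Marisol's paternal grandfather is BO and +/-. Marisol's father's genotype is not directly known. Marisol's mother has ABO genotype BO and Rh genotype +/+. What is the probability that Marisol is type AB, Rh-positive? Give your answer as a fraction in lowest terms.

Marisol's father's ABO genotype from AO × BO: 1/4 AB, 1/4 AO, 1/4 BO, 1/4 OO.
Crossing each possibility with the mother BO and summing P(type AB): 1/4·1/4 + 1/4·1/4 + 1/4·0 + 1/4·0 = 1/8.
Similarly for Rh via the father's Rh distribution: P(Rh+) = 1.
Independent loci: 1/8 × 1 = 1/8.

1/8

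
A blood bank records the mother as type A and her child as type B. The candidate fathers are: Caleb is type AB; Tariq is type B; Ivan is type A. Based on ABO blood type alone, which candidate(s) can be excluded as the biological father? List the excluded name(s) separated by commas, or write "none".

A candidate is excluded only if no genotype consistent with his phenotype could produce a type B child with a type A mother.
Ivan (type A): no genotype consistent with that phenotype can produce a type-B child with a type-A mother.

Ivan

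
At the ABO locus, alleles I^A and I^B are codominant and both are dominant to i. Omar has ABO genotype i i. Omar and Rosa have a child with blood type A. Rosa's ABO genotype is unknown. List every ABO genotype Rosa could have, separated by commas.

For each candidate genotype of Rosa, check whether crossing it with i i can produce every observed child phenotype.
  I^A I^A → possible child types {A} ✓
  I^A I^B → possible child types {A, B} ✓
  I^A i → possible child types {O, A} ✓
  I^B I^B → possible child types {B} ✗
  I^B i → possible child types {O, B} ✗
  i i → possible child types {O} ✗

I^A I^A, I^A I^B, I^A i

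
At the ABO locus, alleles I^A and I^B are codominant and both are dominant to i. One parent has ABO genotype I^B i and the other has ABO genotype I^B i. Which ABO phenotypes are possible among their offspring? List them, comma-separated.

O, B

Gametes from I^B i × I^B i give offspring ABO genotypes I^B I^B, I^B i, i i, i.e. phenotypes O, B.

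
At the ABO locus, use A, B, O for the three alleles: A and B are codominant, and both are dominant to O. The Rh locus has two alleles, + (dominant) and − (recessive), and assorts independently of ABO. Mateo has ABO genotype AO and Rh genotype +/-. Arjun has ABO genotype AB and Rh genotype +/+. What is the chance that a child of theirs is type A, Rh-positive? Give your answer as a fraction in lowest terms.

1/2

ABO cross AO × AB → offspring phenotypes: 1/2 A, 1/4 B, 1/4 AB.
Rh cross +/- × +/+ → 1 Rh+.
Independent loci: P(type A, Rh-positive) = 1/2 × 1 = 1/2.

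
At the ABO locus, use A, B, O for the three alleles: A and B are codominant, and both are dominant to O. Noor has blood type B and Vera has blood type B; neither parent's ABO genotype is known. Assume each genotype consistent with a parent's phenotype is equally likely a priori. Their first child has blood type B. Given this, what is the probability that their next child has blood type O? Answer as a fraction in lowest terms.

1/20

Possible genotypes: Noor ∈ {BB, BO}; Vera ∈ {BB, BO}.
Weight each parental genotype pair by prior × P(type-B child):
  BB × BB: posterior weight 4/15; P(next child type O) = 0.
  BB × BO: posterior weight 4/15; P(next child type O) = 0.
  BO × BB: posterior weight 4/15; P(next child type O) = 0.
  BO × BO: posterior weight 1/5; P(next child type O) = 1/4.
Weighted sum = 1/20.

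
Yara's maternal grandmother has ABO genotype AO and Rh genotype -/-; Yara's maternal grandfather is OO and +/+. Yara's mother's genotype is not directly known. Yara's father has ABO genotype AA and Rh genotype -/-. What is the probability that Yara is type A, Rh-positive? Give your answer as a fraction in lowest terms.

1/2

Yara's mother's ABO genotype from AO × OO: 1/2 AO, 1/2 OO.
Crossing each possibility with the father AA and summing P(type A): 1/2·1 + 1/2·1 = 1.
Similarly for Rh via the mother's Rh distribution: P(Rh+) = 1/2.
Independent loci: 1 × 1/2 = 1/2.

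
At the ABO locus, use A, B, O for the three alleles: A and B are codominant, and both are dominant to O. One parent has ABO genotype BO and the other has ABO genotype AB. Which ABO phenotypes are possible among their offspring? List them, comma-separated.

Gametes from BO × AB give offspring ABO genotypes AB, AO, BB, BO, i.e. phenotypes A, B, AB.

A, B, AB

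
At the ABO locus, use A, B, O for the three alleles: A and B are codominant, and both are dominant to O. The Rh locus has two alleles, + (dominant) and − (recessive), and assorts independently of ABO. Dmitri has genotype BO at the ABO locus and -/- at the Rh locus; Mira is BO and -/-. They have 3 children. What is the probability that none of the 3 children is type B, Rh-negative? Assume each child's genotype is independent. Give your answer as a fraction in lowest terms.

1/64

ABO cross BO × BO → 1/4 O, 3/4 B.
Rh cross -/- × -/- → 1 Rh-; so P(type B, Rh-negative) = 3/4 × 1 = 3/4 per child.
P(not type B, Rh-negative) = 1/4 for one child; (1/4)^3 = 1/64.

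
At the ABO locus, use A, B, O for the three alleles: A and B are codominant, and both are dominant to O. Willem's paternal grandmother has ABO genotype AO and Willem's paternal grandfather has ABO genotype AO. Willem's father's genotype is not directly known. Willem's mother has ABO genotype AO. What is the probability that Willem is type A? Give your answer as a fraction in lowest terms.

Willem's father's ABO genotype from AO × AO: 1/4 AA, 1/2 AO, 1/4 OO.
Crossing each possibility with the mother AO and summing P(type A): 1/4·1 + 1/2·3/4 + 1/4·1/2 = 3/4.

3/4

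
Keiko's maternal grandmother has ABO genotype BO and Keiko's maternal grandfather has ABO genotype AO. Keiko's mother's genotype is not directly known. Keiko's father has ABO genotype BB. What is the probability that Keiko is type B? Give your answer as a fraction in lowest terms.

Keiko's mother's ABO genotype from BO × AO: 1/4 AB, 1/4 AO, 1/4 BO, 1/4 OO.
Crossing each possibility with the father BB and summing P(type B): 1/4·1/2 + 1/4·1/2 + 1/4·1 + 1/4·1 = 3/4.

3/4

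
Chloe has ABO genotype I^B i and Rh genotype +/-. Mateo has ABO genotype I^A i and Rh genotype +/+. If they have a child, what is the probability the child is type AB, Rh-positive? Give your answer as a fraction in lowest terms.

ABO cross I^B i × I^A i → offspring phenotypes: 1/4 O, 1/4 A, 1/4 B, 1/4 AB.
Rh cross +/- × +/+ → 1 Rh+.
Independent loci: P(type AB, Rh-positive) = 1/4 × 1 = 1/4.

1/4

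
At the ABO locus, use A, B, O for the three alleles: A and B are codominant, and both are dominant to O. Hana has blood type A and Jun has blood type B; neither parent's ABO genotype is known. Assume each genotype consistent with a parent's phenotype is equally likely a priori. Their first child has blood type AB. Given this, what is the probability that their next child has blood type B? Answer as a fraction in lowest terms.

Possible genotypes: Hana ∈ {AA, AO}; Jun ∈ {BB, BO}.
Weight each parental genotype pair by prior × P(type-AB child):
  AA × BB: posterior weight 4/9; P(next child type B) = 0.
  AA × BO: posterior weight 2/9; P(next child type B) = 0.
  AO × BB: posterior weight 2/9; P(next child type B) = 1/2.
  AO × BO: posterior weight 1/9; P(next child type B) = 1/4.
Weighted sum = 5/36.

5/36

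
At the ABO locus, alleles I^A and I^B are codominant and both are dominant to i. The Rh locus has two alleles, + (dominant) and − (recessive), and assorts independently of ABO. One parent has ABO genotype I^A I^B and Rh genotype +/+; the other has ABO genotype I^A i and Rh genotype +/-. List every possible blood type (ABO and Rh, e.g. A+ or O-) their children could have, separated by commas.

Gametes from I^A I^B × I^A i give offspring ABO genotypes I^A I^A, I^A I^B, I^A i, I^B i, i.e. phenotypes A, B, AB.
Rh cross +/+ × +/- → phenotypes Rh+.
Combining independently: A+, B+, AB+.

A+, B+, AB+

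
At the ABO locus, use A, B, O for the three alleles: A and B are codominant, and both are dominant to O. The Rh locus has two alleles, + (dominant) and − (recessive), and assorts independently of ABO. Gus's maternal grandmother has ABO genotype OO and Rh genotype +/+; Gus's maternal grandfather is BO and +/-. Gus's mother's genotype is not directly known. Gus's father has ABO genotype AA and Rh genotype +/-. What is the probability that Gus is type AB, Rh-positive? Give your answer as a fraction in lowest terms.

7/32

Gus's mother's ABO genotype from OO × BO: 1/2 BO, 1/2 OO.
Crossing each possibility with the father AA and summing P(type AB): 1/2·1/2 + 1/2·0 = 1/4.
Similarly for Rh via the mother's Rh distribution: P(Rh+) = 7/8.
Independent loci: 1/4 × 7/8 = 7/32.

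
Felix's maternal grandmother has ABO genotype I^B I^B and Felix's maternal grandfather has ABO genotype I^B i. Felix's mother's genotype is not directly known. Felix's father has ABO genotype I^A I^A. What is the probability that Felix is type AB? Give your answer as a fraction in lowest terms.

3/4

Felix's mother's ABO genotype from I^B I^B × I^B i: 1/2 I^B I^B, 1/2 I^B i.
Crossing each possibility with the father I^A I^A and summing P(type AB): 1/2·1 + 1/2·1/2 = 3/4.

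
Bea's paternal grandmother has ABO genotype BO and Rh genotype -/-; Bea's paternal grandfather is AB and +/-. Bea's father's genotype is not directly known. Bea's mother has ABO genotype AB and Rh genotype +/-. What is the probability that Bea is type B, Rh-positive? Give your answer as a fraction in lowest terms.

15/64

Bea's father's ABO genotype from BO × AB: 1/4 AB, 1/4 AO, 1/4 BB, 1/4 BO.
Crossing each possibility with the mother AB and summing P(type B): 1/4·1/4 + 1/4·1/4 + 1/4·1/2 + 1/4·1/2 = 3/8.
Similarly for Rh via the father's Rh distribution: P(Rh+) = 5/8.
Independent loci: 3/8 × 5/8 = 15/64.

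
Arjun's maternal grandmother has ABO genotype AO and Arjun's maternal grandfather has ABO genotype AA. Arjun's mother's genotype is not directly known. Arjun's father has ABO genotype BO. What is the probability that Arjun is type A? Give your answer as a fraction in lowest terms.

Arjun's mother's ABO genotype from AO × AA: 1/2 AA, 1/2 AO.
Crossing each possibility with the father BO and summing P(type A): 1/2·1/2 + 1/2·1/4 = 3/8.

3/8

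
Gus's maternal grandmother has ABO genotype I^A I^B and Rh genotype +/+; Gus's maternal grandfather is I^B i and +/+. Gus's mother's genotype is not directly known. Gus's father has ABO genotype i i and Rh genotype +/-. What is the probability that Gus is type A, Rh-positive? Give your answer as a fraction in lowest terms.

Gus's mother's ABO genotype from I^A I^B × I^B i: 1/4 I^A I^B, 1/4 I^A i, 1/4 I^B I^B, 1/4 I^B i.
Crossing each possibility with the father i i and summing P(type A): 1/4·1/2 + 1/4·1/2 + 1/4·0 + 1/4·0 = 1/4.
Similarly for Rh via the mother's Rh distribution: P(Rh+) = 1.
Independent loci: 1/4 × 1 = 1/4.

1/4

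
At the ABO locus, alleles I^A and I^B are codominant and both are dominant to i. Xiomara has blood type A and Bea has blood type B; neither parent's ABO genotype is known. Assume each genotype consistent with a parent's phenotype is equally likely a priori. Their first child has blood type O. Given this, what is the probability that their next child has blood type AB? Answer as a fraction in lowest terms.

Possible genotypes: Xiomara ∈ {I^A I^A, I^A i}; Bea ∈ {I^B I^B, I^B i}.
Weight each parental genotype pair by prior × P(type-O child):
  I^A i × I^B i: posterior weight 1; P(next child type AB) = 1/4.
Weighted sum = 1/4.

1/4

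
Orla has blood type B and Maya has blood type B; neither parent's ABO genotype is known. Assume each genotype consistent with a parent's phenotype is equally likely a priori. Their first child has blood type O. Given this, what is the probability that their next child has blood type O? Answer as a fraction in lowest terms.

Possible genotypes: Orla ∈ {I^B I^B, I^B i}; Maya ∈ {I^B I^B, I^B i}.
Weight each parental genotype pair by prior × P(type-O child):
  I^B i × I^B i: posterior weight 1; P(next child type O) = 1/4.
Weighted sum = 1/4.

1/4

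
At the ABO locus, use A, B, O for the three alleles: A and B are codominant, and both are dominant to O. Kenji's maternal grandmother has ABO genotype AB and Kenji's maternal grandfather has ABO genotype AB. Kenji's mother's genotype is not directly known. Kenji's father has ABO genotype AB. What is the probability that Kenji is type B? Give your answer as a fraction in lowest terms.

1/4

Kenji's mother's ABO genotype from AB × AB: 1/4 AA, 1/2 AB, 1/4 BB.
Crossing each possibility with the father AB and summing P(type B): 1/4·0 + 1/2·1/4 + 1/4·1/2 = 1/4.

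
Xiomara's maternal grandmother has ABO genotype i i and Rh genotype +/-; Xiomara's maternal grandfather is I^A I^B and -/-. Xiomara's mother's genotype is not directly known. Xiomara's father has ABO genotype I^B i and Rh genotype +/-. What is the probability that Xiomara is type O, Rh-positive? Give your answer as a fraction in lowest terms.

Xiomara's mother's ABO genotype from i i × I^A I^B: 1/2 I^A i, 1/2 I^B i.
Crossing each possibility with the father I^B i and summing P(type O): 1/2·1/4 + 1/2·1/4 = 1/4.
Similarly for Rh via the mother's Rh distribution: P(Rh+) = 5/8.
Independent loci: 1/4 × 5/8 = 5/32.

5/32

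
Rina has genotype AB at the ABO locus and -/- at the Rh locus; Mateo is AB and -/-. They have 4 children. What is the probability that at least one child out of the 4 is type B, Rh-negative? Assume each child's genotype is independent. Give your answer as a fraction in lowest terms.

ABO cross AB × AB → 1/4 A, 1/4 B, 1/2 AB.
Rh cross -/- × -/- → 1 Rh-; so P(type B, Rh-negative) = 1/4 × 1 = 1/4 per child.
P(none) = (3/4)^4 = 81/256; P(at least one) = 1 − 81/256 = 175/256.

175/256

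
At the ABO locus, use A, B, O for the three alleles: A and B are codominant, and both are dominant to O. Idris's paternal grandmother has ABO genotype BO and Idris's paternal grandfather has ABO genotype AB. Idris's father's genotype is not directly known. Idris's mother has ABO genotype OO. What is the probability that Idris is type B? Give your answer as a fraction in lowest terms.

Idris's father's ABO genotype from BO × AB: 1/4 AB, 1/4 AO, 1/4 BB, 1/4 BO.
Crossing each possibility with the mother OO and summing P(type B): 1/4·1/2 + 1/4·0 + 1/4·1 + 1/4·1/2 = 1/2.

1/2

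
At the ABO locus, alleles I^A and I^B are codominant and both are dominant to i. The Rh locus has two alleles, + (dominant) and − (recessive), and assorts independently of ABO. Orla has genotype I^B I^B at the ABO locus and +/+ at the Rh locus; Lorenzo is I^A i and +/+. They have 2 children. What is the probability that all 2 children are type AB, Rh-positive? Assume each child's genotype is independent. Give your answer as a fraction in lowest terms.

ABO cross I^B I^B × I^A i → 1/2 B, 1/2 AB.
Rh cross +/+ × +/+ → 1 Rh+; so P(type AB, Rh-positive) = 1/2 × 1 = 1/2 per child.
All 2 independent: (1/2)^2 = 1/4.

1/4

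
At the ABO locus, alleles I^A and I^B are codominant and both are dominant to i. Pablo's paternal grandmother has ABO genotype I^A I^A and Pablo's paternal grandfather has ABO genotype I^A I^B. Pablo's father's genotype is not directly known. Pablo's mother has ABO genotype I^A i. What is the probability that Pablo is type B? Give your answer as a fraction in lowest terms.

Pablo's father's ABO genotype from I^A I^A × I^A I^B: 1/2 I^A I^A, 1/2 I^A I^B.
Crossing each possibility with the mother I^A i and summing P(type B): 1/2·0 + 1/2·1/4 = 1/8.

1/8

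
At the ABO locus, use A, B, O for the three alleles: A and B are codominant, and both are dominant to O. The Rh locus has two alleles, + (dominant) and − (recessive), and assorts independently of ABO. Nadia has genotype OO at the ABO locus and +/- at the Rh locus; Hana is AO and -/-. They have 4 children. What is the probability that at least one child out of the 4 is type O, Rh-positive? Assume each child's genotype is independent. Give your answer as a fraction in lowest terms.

175/256

ABO cross OO × AO → 1/2 O, 1/2 A.
Rh cross +/- × -/- → 1/2 Rh+, 1/2 Rh-; so P(type O, Rh-positive) = 1/2 × 1/2 = 1/4 per child.
P(none) = (3/4)^4 = 81/256; P(at least one) = 1 − 81/256 = 175/256.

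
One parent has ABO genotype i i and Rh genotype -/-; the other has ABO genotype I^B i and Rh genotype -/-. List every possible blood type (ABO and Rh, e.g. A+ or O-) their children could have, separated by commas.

Gametes from i i × I^B i give offspring ABO genotypes I^B i, i i, i.e. phenotypes O, B.
Rh cross -/- × -/- → phenotypes Rh-.
Combining independently: O-, B-.

O-, B-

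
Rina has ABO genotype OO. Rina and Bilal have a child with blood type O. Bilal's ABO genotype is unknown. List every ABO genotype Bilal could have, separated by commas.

AO, BO, OO

For each candidate genotype of Bilal, check whether crossing it with OO can produce every observed child phenotype.
  AA → possible child types {A} ✗
  AB → possible child types {A, B} ✗
  AO → possible child types {O, A} ✓
  BB → possible child types {B} ✗
  BO → possible child types {O, B} ✓
  OO → possible child types {O} ✓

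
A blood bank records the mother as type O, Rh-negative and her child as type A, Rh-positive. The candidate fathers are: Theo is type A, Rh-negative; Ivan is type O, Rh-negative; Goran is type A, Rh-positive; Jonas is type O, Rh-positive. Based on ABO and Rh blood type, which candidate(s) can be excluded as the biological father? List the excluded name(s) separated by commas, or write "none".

A candidate is excluded only if no genotype consistent with his phenotype could produce a type A, Rh-positive child with a type O, Rh-negative mother.
Theo (type A, Rh-): no genotype consistent with that phenotype can produce a type-A Rh+ child with a type-O mother.
Ivan (type O, Rh-): no genotype consistent with that phenotype can produce a type-A Rh+ child with a type-O mother.
Jonas (type O, Rh+): no genotype consistent with that phenotype can produce a type-A Rh+ child with a type-O mother.

Theo, Ivan, Jonas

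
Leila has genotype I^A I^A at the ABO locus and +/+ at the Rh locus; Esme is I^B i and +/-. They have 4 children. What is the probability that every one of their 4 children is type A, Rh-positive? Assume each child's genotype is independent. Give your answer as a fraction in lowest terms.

ABO cross I^A I^A × I^B i → 1/2 A, 1/2 AB.
Rh cross +/+ × +/- → 1 Rh+; so P(type A, Rh-positive) = 1/2 × 1 = 1/2 per child.
All 4 independent: (1/2)^4 = 1/16.

1/16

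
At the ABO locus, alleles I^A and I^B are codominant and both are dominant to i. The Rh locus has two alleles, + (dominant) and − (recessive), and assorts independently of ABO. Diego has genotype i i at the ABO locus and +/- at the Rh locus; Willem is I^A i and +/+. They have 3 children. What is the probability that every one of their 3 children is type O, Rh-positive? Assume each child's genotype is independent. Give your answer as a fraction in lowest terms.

ABO cross i i × I^A i → 1/2 O, 1/2 A.
Rh cross +/- × +/+ → 1 Rh+; so P(type O, Rh-positive) = 1/2 × 1 = 1/2 per child.
All 3 independent: (1/2)^3 = 1/8.

1/8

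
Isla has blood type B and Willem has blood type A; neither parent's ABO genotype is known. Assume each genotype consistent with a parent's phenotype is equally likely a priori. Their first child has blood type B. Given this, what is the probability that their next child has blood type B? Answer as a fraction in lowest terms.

5/12

Possible genotypes: Isla ∈ {BB, BO}; Willem ∈ {AA, AO}.
Weight each parental genotype pair by prior × P(type-B child):
  BB × AO: posterior weight 2/3; P(next child type B) = 1/2.
  BO × AO: posterior weight 1/3; P(next child type B) = 1/4.
Weighted sum = 5/12.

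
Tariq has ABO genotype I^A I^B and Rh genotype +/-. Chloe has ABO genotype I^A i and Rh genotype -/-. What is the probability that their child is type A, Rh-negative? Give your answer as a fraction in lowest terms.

ABO cross I^A I^B × I^A i → offspring phenotypes: 1/2 A, 1/4 B, 1/4 AB.
Rh cross +/- × -/- → 1/2 Rh+, 1/2 Rh-.
Independent loci: P(type A, Rh-negative) = 1/2 × 1/2 = 1/4.

1/4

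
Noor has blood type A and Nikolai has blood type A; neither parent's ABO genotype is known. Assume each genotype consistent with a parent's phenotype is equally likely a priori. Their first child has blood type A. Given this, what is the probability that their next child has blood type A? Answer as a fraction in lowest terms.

Possible genotypes: Noor ∈ {I^A I^A, I^A i}; Nikolai ∈ {I^A I^A, I^A i}.
Weight each parental genotype pair by prior × P(type-A child):
  I^A I^A × I^A I^A: posterior weight 4/15; P(next child type A) = 1.
  I^A I^A × I^A i: posterior weight 4/15; P(next child type A) = 1.
  I^A i × I^A I^A: posterior weight 4/15; P(next child type A) = 1.
  I^A i × I^A i: posterior weight 1/5; P(next child type A) = 3/4.
Weighted sum = 19/20.

19/20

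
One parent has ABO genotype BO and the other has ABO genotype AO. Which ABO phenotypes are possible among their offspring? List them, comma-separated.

O, A, B, AB

Gametes from BO × AO give offspring ABO genotypes AB, AO, BO, OO, i.e. phenotypes O, A, B, AB.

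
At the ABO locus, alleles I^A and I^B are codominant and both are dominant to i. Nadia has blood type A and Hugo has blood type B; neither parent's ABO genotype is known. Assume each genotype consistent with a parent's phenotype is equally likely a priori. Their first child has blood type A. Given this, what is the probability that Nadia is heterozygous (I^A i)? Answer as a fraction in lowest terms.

Possible genotypes: Nadia ∈ {I^A I^A, I^A i}; Hugo ∈ {I^B I^B, I^B i}.
Weight each parental genotype pair by prior × P(type-A child):
  I^A I^A × I^B i: posterior weight 2/3.
  I^A i × I^B i: posterior weight 1/3.
Sum the posterior weight over pairs where Nadia is I^A i: 1/3.

1/3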